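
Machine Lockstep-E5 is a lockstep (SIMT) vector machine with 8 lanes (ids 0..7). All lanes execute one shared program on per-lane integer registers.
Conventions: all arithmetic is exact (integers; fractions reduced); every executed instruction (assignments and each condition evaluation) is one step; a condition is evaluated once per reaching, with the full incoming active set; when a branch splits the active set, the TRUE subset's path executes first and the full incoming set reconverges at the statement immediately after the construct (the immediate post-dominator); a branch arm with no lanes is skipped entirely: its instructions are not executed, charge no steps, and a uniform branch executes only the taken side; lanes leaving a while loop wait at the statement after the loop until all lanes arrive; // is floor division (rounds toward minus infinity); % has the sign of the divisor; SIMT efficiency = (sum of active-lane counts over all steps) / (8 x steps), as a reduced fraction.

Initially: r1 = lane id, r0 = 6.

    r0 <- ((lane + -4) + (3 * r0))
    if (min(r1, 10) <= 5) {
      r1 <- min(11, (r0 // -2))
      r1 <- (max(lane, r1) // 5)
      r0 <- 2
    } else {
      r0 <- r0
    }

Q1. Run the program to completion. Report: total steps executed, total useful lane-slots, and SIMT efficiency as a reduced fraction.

Answer: 6 steps, 36 useful, 3/4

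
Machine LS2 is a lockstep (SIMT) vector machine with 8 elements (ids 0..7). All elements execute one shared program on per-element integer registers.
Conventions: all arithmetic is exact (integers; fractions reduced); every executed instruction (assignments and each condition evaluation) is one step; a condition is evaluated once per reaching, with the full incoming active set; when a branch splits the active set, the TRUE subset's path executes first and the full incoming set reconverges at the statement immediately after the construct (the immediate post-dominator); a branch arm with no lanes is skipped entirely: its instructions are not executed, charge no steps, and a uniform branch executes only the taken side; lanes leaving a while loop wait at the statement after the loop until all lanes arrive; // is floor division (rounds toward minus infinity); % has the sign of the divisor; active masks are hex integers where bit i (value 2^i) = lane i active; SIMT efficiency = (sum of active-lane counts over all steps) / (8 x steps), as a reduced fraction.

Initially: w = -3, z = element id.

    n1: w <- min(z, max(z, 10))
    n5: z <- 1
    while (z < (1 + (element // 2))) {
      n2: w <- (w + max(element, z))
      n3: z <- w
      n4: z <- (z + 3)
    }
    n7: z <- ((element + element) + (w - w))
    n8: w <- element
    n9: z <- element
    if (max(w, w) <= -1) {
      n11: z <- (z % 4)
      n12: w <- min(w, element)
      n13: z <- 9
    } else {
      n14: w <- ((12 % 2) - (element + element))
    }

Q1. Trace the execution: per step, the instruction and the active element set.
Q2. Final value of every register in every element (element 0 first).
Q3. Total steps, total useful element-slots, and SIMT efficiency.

step 0: w <- min(z, max(z, 10))      0xff
step 1: z <- 1                       0xff
step 2: eval (z < (1 + (element // 2))) 0xff
step 3: w <- (w + max(element, z))   0xfc
step 4: z <- w                       0xfc
step 5: z <- (z + 3)                 0xfc
step 6: eval (z < (1 + (element // 2))) 0xfc
step 7: z <- ((element + element) + (w - w)) 0xff
step 8: w <- element                 0xff
step 9: z <- element                 0xff
step 10: eval (max(w, w) <= -1)       0xff
step 11: w <- ((12 % 2) - (element + element)) 0xff

Answer: 12 steps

w: 0,-2,-4,-6,-8,-10,-12,-14
z: 0,1,2,3,4,5,6,7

steps = 12; useful = 88; efficiency = 88/96 = 11/12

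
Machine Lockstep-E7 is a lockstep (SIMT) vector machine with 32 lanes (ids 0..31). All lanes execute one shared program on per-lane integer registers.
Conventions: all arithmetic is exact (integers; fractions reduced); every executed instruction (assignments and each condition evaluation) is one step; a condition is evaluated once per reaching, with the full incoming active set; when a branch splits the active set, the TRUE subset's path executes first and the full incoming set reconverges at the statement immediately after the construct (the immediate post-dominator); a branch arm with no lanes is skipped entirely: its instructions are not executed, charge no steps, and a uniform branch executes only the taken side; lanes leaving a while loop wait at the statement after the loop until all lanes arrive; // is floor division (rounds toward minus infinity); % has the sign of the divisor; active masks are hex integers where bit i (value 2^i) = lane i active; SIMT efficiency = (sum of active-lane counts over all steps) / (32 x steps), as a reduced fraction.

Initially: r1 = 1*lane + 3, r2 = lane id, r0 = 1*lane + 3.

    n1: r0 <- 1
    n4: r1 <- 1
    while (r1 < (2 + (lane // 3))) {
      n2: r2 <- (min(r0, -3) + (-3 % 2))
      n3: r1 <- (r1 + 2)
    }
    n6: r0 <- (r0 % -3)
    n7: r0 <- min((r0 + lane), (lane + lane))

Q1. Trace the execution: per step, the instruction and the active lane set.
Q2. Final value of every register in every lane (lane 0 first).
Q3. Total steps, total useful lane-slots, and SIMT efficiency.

step 0: r0 <- 1                      0xffffffff
step 1: r1 <- 1                      0xffffffff
step 2: eval (r1 < (2 + (lane // 3))) 0xffffffff
step 3: r2 <- (min(r0, -3) + (-3 % 2)) 0xffffffff
step 4: r1 <- (r1 + 2)               0xffffffff
step 5: eval (r1 < (2 + (lane // 3))) 0xffffffff
step 6: r2 <- (min(r0, -3) + (-3 % 2)) 0xffffffc0
step 7: r1 <- (r1 + 2)               0xffffffc0
step 8: eval (r1 < (2 + (lane // 3))) 0xffffffc0
step 9: r2 <- (min(r0, -3) + (-3 % 2)) 0xfffff000
step 10: r1 <- (r1 + 2)               0xfffff000
step 11: eval (r1 < (2 + (lane // 3))) 0xfffff000
step 12: r2 <- (min(r0, -3) + (-3 % 2)) 0xfffc0000
step 13: r1 <- (r1 + 2)               0xfffc0000
step 14: eval (r1 < (2 + (lane // 3))) 0xfffc0000
step 15: r2 <- (min(r0, -3) + (-3 % 2)) 0xff000000
step 16: r1 <- (r1 + 2)               0xff000000
step 17: eval (r1 < (2 + (lane // 3))) 0xff000000
step 18: r2 <- (min(r0, -3) + (-3 % 2)) 0xc0000000
step 19: r1 <- (r1 + 2)               0xc0000000
step 20: eval (r1 < (2 + (lane // 3))) 0xc0000000
step 21: r0 <- (r0 % -3)              0xffffffff
step 22: r0 <- min((r0 + lane), (lane + lane)) 0xffffffff

Answer: 23 steps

r1: 3,3,3,3,3,3,5,5,5,5,5,5,7,7,7,7,7,7,9,9,9,9,9,9,11,11,11,11,11,11,13,13
r2: -2,-2,-2,-2,-2,-2,-2,-2,-2,-2,-2,-2,-2,-2,-2,-2,-2,-2,-2,-2,-2,-2,-2,-2,-2,-2,-2,-2,-2,-2,-2,-2
r0: -2,-1,0,1,2,3,4,5,6,7,8,9,10,11,12,13,14,15,16,17,18,19,20,21,22,23,24,25,26,27,28,29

steps = 23; useful = 466; efficiency = 466/736 = 233/368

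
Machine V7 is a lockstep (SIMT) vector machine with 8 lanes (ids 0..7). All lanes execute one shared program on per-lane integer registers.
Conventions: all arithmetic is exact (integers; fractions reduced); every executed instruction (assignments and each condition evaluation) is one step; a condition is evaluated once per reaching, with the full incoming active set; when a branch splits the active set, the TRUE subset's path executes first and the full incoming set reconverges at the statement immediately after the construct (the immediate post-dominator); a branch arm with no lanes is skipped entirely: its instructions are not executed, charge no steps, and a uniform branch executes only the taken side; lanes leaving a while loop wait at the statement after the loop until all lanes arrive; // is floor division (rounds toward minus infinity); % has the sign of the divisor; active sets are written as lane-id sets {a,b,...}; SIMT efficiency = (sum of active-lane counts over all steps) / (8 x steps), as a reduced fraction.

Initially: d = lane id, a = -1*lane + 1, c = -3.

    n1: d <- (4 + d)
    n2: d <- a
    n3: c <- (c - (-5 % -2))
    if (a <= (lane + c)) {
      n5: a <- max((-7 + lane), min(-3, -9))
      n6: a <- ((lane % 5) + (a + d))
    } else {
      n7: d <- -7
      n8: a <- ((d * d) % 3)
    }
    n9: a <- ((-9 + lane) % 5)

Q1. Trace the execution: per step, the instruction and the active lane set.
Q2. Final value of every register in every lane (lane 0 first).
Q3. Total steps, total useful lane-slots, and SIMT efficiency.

step 0: d <- (4 + d)                 {0,1,2,3,4,5,6,7}
step 1: d <- a                       {0,1,2,3,4,5,6,7}
step 2: c <- (c - (-5 % -2))         {0,1,2,3,4,5,6,7}
step 3: eval (a <= (lane + c))       {0,1,2,3,4,5,6,7}
step 4: a <- max((-7 + lane), min(-3, -9)) {2,3,4,5,6,7}
step 5: a <- ((lane % 5) + (a + d))  {2,3,4,5,6,7}
step 6: d <- -7                      {0,1}
step 7: a <- ((d * d) % 3)           {0,1}
step 8: a <- ((-9 + lane) % 5)       {0,1,2,3,4,5,6,7}

Answer: 9 steps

d: -7,-7,-1,-2,-3,-4,-5,-6
a: 1,2,3,4,0,1,2,3
c: -2,-2,-2,-2,-2,-2,-2,-2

steps = 9; useful = 56; efficiency = 56/72 = 7/9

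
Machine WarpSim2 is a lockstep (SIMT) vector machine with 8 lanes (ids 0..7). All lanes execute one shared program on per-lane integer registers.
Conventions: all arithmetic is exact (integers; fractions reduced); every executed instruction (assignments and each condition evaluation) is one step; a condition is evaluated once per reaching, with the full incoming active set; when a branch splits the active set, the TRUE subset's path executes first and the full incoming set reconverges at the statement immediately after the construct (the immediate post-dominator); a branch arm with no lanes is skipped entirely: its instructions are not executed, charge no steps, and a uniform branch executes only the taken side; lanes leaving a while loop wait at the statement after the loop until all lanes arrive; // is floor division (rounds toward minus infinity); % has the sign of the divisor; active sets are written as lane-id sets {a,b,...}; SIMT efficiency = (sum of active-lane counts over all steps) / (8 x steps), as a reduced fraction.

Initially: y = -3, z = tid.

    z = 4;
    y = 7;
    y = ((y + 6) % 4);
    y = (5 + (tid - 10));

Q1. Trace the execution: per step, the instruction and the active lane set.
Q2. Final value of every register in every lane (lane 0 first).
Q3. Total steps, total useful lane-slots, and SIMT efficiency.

step 0: z <- 4                       {0,1,2,3,4,5,6,7}
step 1: y <- 7                       {0,1,2,3,4,5,6,7}
step 2: y <- ((y + 6) % 4)           {0,1,2,3,4,5,6,7}
step 3: y <- (5 + (tid - 10))        {0,1,2,3,4,5,6,7}

Answer: 4 steps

y: -5,-4,-3,-2,-1,0,1,2
z: 4,4,4,4,4,4,4,4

steps = 4; useful = 32; efficiency = 32/32 = 1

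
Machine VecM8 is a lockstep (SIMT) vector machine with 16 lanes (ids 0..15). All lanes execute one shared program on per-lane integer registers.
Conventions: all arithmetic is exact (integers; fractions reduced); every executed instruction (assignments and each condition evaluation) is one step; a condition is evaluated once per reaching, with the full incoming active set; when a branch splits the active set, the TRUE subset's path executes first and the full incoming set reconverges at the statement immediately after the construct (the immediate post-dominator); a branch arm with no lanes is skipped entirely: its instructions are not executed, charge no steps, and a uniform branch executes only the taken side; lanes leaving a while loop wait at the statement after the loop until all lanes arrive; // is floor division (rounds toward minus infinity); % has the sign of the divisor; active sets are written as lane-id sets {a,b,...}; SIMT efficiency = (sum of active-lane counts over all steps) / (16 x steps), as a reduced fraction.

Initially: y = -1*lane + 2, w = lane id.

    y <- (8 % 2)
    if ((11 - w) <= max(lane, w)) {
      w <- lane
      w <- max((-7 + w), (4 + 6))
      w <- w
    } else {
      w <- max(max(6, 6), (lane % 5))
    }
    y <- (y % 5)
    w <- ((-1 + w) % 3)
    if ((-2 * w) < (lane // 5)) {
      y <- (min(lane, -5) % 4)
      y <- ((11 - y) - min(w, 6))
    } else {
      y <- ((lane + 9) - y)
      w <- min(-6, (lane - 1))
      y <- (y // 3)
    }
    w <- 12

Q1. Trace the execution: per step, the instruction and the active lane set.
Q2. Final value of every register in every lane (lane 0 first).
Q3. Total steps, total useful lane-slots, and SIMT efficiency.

step 0: y <- (8 % 2)                 {0,1,2,3,4,5,6,7,8,9,10,11,12,13,14,15}
step 1: eval ((11 - w) <= max(lane, w)) {0,1,2,3,4,5,6,7,8,9,10,11,12,13,14,15}
step 2: w <- lane                    {6,7,8,9,10,11,12,13,14,15}
step 3: w <- max((-7 + w), (4 + 6))  {6,7,8,9,10,11,12,13,14,15}
step 4: w <- w                       {6,7,8,9,10,11,12,13,14,15}
step 5: w <- max(max(6, 6), (lane % 5)) {0,1,2,3,4,5}
step 6: y <- (y % 5)                 {0,1,2,3,4,5,6,7,8,9,10,11,12,13,14,15}
step 7: w <- ((-1 + w) % 3)          {0,1,2,3,4,5,6,7,8,9,10,11,12,13,14,15}
step 8: eval ((-2 * w) < (lane // 5)) {0,1,2,3,4,5,6,7,8,9,10,11,12,13,14,15}
step 9: y <- (min(lane, -5) % 4)     {0,1,2,3,4,5,6,7,8,9,10,11,12,13,14,15}
step 10: y <- ((11 - y) - min(w, 6))  {0,1,2,3,4,5,6,7,8,9,10,11,12,13,14,15}
step 11: w <- 12                      {0,1,2,3,4,5,6,7,8,9,10,11,12,13,14,15}

Answer: 12 steps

y: 6,6,6,6,6,6,8,8,8,8,8,8,8,8,8,8
w: 12,12,12,12,12,12,12,12,12,12,12,12,12,12,12,12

steps = 12; useful = 164; efficiency = 164/192 = 41/48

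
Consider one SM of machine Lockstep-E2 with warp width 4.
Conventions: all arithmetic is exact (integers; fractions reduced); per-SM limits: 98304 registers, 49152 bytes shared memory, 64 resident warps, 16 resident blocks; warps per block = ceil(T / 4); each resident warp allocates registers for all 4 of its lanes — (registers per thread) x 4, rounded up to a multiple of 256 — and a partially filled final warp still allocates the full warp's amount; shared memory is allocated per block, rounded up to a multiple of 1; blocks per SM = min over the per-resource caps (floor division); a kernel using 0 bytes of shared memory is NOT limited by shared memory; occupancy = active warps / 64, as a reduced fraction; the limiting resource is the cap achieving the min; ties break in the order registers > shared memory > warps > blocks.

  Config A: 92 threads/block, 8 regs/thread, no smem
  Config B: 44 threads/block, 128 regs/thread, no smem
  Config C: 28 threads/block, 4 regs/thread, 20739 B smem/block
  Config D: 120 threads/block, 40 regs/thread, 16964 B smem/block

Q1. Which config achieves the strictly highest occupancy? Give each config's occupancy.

occupancies: A 23/32, B 55/64, C 7/32, D 15/16

Answer: D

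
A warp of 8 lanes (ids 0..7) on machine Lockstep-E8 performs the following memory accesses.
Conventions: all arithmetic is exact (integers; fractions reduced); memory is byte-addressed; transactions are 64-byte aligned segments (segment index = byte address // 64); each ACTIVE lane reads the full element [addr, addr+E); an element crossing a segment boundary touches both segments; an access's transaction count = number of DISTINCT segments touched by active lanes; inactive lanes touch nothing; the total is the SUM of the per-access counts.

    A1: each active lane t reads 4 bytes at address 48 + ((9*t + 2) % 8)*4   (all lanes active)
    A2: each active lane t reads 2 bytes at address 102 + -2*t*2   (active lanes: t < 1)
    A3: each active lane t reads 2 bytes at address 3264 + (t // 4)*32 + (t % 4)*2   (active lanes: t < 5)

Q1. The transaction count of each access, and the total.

A1: 2 transactions
A2: 1 transaction
A3: 1 transaction

Answer: 2,1,1; total 4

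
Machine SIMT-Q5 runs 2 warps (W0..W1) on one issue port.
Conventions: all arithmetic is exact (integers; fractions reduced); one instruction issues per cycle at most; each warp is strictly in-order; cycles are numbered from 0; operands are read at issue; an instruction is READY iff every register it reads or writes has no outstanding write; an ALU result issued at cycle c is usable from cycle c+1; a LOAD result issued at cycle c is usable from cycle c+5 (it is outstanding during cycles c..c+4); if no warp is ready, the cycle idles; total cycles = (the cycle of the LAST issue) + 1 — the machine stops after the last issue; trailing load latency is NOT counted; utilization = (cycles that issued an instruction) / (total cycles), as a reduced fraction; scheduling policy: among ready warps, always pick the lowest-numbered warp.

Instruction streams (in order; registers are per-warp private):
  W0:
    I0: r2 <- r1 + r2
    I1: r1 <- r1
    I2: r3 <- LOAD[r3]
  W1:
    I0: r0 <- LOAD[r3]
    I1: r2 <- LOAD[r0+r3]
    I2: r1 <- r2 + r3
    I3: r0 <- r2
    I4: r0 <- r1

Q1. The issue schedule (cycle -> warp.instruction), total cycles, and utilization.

cycle 0: W0.I0
cycle 1: W0.I1
cycle 2: W0.I2
cycle 3: W1.I0
cycle 4: idle
cycle 5: idle
cycle 6: idle
cycle 7: idle
cycle 8: W1.I1
cycle 9: idle
cycle 10: idle
cycle 11: idle
cycle 12: idle
cycle 13: W1.I2
cycle 14: W1.I3
cycle 15: W1.I4

Answer: 16 cycles, utilization 1/2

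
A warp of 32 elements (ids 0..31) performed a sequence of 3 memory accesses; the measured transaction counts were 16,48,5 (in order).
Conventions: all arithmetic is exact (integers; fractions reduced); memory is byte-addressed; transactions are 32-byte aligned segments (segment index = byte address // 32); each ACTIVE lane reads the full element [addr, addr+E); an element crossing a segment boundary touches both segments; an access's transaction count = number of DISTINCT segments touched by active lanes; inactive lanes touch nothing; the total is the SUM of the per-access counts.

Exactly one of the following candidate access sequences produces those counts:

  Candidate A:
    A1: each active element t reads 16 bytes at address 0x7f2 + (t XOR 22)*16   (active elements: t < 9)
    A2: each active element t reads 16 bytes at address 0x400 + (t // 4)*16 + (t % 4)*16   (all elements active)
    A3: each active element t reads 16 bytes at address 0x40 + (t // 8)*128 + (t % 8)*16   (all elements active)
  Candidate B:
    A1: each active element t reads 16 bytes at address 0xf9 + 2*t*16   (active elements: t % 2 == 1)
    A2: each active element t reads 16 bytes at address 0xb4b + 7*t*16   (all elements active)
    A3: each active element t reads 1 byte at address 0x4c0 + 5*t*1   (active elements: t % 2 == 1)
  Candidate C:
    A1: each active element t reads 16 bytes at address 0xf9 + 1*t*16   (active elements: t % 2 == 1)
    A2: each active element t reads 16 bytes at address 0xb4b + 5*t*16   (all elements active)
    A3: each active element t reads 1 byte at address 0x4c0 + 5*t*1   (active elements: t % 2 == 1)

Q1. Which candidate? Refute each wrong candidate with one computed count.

A: A1 gives 7 transactions, not 16
B: A1 gives 32 transactions, not 16
C: all counts match (16,48,5)

Answer: C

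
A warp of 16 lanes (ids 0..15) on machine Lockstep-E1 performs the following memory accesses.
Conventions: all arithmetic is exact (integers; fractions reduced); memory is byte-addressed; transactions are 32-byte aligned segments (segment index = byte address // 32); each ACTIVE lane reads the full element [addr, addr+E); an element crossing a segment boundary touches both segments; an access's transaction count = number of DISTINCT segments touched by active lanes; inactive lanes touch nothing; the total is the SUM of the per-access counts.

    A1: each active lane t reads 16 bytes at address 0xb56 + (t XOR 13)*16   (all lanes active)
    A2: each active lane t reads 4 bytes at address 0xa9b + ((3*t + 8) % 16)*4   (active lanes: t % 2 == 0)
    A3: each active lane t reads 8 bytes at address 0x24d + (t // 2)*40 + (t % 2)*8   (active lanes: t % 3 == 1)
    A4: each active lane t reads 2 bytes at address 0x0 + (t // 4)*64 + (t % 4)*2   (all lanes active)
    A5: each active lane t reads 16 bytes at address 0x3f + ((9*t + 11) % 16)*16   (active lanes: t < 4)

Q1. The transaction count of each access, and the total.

A1: 9 transactions
A2: 3 transactions
A3: 6 transactions
A4: 4 transactions
A5: 5 transactions

Answer: 9,3,6,4,5; total 27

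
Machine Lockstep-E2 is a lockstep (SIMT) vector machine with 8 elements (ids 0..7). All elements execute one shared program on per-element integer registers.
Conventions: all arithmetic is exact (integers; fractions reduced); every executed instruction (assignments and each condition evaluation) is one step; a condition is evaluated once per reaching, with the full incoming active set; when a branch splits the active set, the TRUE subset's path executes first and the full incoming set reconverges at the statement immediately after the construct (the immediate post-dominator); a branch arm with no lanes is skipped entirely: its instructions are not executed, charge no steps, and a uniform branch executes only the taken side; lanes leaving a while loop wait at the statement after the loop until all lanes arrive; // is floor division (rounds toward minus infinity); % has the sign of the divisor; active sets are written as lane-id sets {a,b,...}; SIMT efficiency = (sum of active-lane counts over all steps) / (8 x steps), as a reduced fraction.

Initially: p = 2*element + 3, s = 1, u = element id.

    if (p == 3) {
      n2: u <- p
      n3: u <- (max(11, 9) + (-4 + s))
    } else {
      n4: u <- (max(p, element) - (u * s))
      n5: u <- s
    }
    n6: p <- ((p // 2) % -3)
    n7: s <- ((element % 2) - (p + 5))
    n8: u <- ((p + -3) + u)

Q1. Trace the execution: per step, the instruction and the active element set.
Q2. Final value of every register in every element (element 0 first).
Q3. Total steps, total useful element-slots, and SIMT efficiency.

step 0: eval (p == 3)                {0,1,2,3,4,5,6,7}
step 1: u <- p                       {0}
step 2: u <- (max(11, 9) + (-4 + s)) {0}
step 3: u <- (max(p, element) - (u * s)) {1,2,3,4,5,6,7}
step 4: u <- s                       {1,2,3,4,5,6,7}
step 5: p <- ((p // 2) % -3)         {0,1,2,3,4,5,6,7}
step 6: s <- ((element % 2) - (p + 5)) {0,1,2,3,4,5,6,7}
step 7: u <- ((p + -3) + u)          {0,1,2,3,4,5,6,7}

Answer: 8 steps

p: -2,-1,0,-2,-1,0,-2,-1
s: -3,-3,-5,-2,-4,-4,-3,-3
u: 3,-3,-2,-4,-3,-2,-4,-3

steps = 8; useful = 48; efficiency = 48/64 = 3/4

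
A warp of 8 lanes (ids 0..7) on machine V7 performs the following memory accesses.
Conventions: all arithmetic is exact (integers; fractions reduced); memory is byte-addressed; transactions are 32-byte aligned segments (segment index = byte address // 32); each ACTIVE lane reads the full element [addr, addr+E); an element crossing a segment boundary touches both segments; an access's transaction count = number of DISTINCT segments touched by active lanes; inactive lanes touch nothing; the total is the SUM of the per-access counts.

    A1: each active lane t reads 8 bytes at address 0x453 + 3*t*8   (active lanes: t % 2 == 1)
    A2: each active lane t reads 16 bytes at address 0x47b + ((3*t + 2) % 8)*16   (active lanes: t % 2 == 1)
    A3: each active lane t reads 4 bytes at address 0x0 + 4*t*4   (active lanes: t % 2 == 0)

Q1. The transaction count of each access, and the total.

A1: 6 transactions
A2: 4 transactions
A3: 4 transactions

Answer: 6,4,4; total 14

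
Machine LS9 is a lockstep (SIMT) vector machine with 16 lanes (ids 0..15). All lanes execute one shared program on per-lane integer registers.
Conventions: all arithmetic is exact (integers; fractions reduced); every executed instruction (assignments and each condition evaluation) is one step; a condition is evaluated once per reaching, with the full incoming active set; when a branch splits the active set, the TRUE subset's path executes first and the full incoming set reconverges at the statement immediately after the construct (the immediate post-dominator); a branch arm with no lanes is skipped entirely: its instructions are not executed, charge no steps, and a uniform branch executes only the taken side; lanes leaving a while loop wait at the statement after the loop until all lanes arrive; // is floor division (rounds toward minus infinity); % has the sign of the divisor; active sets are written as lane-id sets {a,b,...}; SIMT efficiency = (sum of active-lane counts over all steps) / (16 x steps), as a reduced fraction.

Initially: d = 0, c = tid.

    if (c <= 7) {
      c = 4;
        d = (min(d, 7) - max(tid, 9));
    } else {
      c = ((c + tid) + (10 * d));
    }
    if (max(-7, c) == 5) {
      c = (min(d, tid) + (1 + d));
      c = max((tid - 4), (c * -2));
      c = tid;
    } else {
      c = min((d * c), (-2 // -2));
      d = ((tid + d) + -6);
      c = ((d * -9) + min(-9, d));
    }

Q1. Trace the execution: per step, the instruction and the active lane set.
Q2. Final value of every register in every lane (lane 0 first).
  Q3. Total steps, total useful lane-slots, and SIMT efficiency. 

step 0: eval (c <= 7)                {0,1,2,3,4,5,6,7,8,9,10,11,12,13,14,15}
step 1: c <- 4                       {0,1,2,3,4,5,6,7}
step 2: d <- (min(d, 7) - max(tid, 9)) {0,1,2,3,4,5,6,7}
step 3: c <- ((c + tid) + (10 * d))  {8,9,10,11,12,13,14,15}
step 4: eval (max(-7, c) == 5)       {0,1,2,3,4,5,6,7,8,9,10,11,12,13,14,15}
step 5: c <- min((d * c), (-2 // -2)) {0,1,2,3,4,5,6,7,8,9,10,11,12,13,14,15}
step 6: d <- ((tid + d) + -6)        {0,1,2,3,4,5,6,7,8,9,10,11,12,13,14,15}
step 7: c <- ((d * -9) + min(-9, d)) {0,1,2,3,4,5,6,7,8,9,10,11,12,13,14,15}

Answer: 8 steps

d: -15,-14,-13,-12,-11,-10,-9,-8,2,3,4,5,6,7,8,9
c: 120,112,104,96,88,80,72,63,-27,-36,-45,-54,-63,-72,-81,-90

steps = 8; useful = 104; efficiency = 104/128 = 13/16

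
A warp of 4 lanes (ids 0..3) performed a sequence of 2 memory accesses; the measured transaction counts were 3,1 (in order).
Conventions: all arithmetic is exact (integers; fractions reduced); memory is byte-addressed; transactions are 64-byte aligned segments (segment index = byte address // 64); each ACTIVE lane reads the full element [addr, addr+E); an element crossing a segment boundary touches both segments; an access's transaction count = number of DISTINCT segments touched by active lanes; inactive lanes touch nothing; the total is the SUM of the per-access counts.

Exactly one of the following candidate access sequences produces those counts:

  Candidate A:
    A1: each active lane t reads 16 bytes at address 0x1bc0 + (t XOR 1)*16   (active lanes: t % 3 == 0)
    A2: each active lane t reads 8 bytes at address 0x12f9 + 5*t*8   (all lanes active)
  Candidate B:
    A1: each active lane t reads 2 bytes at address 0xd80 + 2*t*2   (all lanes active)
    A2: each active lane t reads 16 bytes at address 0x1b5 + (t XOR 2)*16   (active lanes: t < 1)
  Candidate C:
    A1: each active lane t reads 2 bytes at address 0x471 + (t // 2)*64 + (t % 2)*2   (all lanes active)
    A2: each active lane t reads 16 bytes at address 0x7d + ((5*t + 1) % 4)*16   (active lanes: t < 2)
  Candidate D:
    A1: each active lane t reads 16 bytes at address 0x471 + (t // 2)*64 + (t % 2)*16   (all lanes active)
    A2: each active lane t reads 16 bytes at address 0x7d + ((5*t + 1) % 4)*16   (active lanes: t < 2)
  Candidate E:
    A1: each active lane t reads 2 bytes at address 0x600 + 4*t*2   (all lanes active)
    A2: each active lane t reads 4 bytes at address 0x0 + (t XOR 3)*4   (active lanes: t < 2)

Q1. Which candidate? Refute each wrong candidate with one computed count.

A: A1 gives 1 transaction, not 3
B: A1 gives 1 transaction, not 3
C: A1 gives 2 transactions, not 3
E: A1 gives 1 transaction, not 3
D: all counts match (3,1)

Answer: D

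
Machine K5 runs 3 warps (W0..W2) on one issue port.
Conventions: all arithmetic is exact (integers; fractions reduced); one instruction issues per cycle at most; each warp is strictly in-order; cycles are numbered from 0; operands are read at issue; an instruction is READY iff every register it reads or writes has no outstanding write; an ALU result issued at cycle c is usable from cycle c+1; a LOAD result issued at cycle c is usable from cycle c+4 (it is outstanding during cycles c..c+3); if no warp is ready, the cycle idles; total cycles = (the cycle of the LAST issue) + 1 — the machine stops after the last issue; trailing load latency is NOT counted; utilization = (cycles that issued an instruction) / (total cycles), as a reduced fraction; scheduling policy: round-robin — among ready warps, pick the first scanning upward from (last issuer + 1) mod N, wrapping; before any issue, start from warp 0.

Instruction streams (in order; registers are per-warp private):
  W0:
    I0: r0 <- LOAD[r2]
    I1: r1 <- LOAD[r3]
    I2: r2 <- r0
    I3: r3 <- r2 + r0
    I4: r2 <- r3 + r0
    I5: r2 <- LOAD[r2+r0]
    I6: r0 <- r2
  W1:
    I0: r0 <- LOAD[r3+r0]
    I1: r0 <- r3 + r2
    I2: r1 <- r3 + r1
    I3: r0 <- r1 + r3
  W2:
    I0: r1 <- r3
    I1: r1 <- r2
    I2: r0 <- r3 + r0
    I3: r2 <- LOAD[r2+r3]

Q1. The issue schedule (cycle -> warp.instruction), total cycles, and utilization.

cycle 0: W0.I0
cycle 1: W1.I0
cycle 2: W2.I0
cycle 3: W0.I1
cycle 4: W2.I1
cycle 5: W0.I2
cycle 6: W1.I1
cycle 7: W2.I2
cycle 8: W0.I3
cycle 9: W1.I2
cycle 10: W2.I3
cycle 11: W0.I4
cycle 12: W1.I3
cycle 13: W0.I5
cycle 14: idle
cycle 15: idle
cycle 16: idle
cycle 17: W0.I6

Answer: 18 cycles, utilization 5/6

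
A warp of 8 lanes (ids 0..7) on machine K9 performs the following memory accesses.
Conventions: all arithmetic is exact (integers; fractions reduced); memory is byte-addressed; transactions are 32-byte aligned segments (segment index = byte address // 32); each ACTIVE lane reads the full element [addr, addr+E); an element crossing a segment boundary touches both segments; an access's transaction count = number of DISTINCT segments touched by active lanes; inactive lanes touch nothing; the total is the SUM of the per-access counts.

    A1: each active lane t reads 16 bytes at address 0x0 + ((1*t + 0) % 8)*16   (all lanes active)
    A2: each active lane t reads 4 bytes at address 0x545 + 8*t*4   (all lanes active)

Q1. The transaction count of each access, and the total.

A1: 4 transactions
A2: 8 transactions

Answer: 4,8; total 12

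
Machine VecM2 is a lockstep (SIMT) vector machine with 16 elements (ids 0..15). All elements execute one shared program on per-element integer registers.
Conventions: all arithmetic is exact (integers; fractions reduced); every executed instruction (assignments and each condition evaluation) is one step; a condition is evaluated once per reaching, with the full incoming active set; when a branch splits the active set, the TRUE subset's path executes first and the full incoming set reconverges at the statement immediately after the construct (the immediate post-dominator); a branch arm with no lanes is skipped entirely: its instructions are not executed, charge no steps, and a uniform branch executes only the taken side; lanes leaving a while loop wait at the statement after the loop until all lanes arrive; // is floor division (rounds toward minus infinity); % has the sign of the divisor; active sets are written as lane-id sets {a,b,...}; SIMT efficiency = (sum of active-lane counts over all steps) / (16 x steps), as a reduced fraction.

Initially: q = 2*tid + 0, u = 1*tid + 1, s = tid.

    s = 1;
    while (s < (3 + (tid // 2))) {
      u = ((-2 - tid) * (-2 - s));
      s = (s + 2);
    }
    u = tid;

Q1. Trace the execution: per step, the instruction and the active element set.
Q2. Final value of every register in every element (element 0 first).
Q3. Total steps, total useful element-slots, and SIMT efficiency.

step 0: s <- 1                       {0,1,2,3,4,5,6,7,8,9,10,11,12,13,14,15}
step 1: eval (s < (3 + (tid // 2)))  {0,1,2,3,4,5,6,7,8,9,10,11,12,13,14,15}
step 2: u <- ((-2 - tid) * (-2 - s)) {0,1,2,3,4,5,6,7,8,9,10,11,12,13,14,15}
step 3: s <- (s + 2)                 {0,1,2,3,4,5,6,7,8,9,10,11,12,13,14,15}
step 4: eval (s < (3 + (tid // 2)))  {0,1,2,3,4,5,6,7,8,9,10,11,12,13,14,15}
step 5: u <- ((-2 - tid) * (-2 - s)) {2,3,4,5,6,7,8,9,10,11,12,13,14,15}
step 6: s <- (s + 2)                 {2,3,4,5,6,7,8,9,10,11,12,13,14,15}
step 7: eval (s < (3 + (tid // 2)))  {2,3,4,5,6,7,8,9,10,11,12,13,14,15}
step 8: u <- ((-2 - tid) * (-2 - s)) {6,7,8,9,10,11,12,13,14,15}
step 9: s <- (s + 2)                 {6,7,8,9,10,11,12,13,14,15}
step 10: eval (s < (3 + (tid // 2)))  {6,7,8,9,10,11,12,13,14,15}
step 11: u <- ((-2 - tid) * (-2 - s)) {10,11,12,13,14,15}
step 12: s <- (s + 2)                 {10,11,12,13,14,15}
step 13: eval (s < (3 + (tid // 2)))  {10,11,12,13,14,15}
step 14: u <- ((-2 - tid) * (-2 - s)) {14,15}
step 15: s <- (s + 2)                 {14,15}
step 16: eval (s < (3 + (tid // 2)))  {14,15}
step 17: u <- tid                     {0,1,2,3,4,5,6,7,8,9,10,11,12,13,14,15}

Answer: 18 steps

q: 0,2,4,6,8,10,12,14,16,18,20,22,24,26,28,30
u: 0,1,2,3,4,5,6,7,8,9,10,11,12,13,14,15
s: 3,3,5,5,5,5,7,7,7,7,9,9,9,9,11,11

steps = 18; useful = 192; efficiency = 192/288 = 2/3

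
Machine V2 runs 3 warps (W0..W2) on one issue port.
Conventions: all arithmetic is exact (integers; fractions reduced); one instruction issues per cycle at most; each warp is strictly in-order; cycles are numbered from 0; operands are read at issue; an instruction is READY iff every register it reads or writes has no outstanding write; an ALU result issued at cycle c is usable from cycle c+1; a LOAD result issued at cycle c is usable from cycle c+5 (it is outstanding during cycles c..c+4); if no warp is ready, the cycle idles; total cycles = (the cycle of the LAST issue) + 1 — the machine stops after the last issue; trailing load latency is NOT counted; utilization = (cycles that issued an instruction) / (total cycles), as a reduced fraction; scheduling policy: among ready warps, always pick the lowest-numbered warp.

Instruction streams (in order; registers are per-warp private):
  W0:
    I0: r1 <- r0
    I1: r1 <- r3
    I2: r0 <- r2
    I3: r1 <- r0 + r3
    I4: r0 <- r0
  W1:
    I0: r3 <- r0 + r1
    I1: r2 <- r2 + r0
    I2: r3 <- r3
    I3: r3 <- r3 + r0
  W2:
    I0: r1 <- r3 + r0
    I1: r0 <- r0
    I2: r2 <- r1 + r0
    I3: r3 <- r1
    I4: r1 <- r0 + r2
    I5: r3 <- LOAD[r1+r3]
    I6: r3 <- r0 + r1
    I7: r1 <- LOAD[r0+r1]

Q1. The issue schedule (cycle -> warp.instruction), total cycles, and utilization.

cycle 0: W0.I0
cycle 1: W0.I1
cycle 2: W0.I2
cycle 3: W0.I3
cycle 4: W0.I4
cycle 5: W1.I0
cycle 6: W1.I1
cycle 7: W1.I2
cycle 8: W1.I3
cycle 9: W2.I0
cycle 10: W2.I1
cycle 11: W2.I2
cycle 12: W2.I3
cycle 13: W2.I4
cycle 14: W2.I5
cycle 15: idle
cycle 16: idle
cycle 17: idle
cycle 18: idle
cycle 19: W2.I6
cycle 20: W2.I7

Answer: 21 cycles, utilization 17/21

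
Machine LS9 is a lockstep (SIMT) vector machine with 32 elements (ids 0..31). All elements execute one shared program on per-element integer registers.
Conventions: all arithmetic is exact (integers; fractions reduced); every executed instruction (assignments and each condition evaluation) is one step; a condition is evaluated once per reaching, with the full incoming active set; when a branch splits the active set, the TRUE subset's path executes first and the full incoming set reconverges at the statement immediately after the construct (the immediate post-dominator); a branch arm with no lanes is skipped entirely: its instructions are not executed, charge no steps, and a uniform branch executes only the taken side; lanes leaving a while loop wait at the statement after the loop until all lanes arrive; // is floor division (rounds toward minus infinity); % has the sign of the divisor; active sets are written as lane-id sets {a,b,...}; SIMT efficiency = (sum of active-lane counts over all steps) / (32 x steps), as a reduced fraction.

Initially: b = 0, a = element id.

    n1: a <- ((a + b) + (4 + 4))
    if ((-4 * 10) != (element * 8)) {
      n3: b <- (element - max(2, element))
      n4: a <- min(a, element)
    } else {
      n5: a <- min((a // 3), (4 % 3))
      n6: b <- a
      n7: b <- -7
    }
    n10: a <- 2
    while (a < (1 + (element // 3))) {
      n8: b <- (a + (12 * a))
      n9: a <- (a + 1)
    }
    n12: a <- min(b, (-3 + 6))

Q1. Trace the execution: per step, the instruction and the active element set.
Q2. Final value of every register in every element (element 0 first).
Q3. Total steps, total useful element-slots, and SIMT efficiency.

step 0: a <- ((a + b) + (4 + 4))     {0,1,2,3,4,5,6,7,8,9,10,11,12,13,14,15,16,17,18,19,20,21,22,23,24,25,26,27,28,29,30,31}
step 1: eval ((-4 * 10) != (element * 8)) {0,1,2,3,4,5,6,7,8,9,10,11,12,13,14,15,16,17,18,19,20,21,22,23,24,25,26,27,28,29,30,31}
step 2: b <- (element - max(2, element)) {0,1,2,3,4,5,6,7,8,9,10,11,12,13,14,15,16,17,18,19,20,21,22,23,24,25,26,27,28,29,30,31}
step 3: a <- min(a, element)         {0,1,2,3,4,5,6,7,8,9,10,11,12,13,14,15,16,17,18,19,20,21,22,23,24,25,26,27,28,29,30,31}
step 4: a <- 2                       {0,1,2,3,4,5,6,7,8,9,10,11,12,13,14,15,16,17,18,19,20,21,22,23,24,25,26,27,28,29,30,31}
step 5: eval (a < (1 + (element // 3))) {0,1,2,3,4,5,6,7,8,9,10,11,12,13,14,15,16,17,18,19,20,21,22,23,24,25,26,27,28,29,30,31}
step 6: b <- (a + (12 * a))          {6,7,8,9,10,11,12,13,14,15,16,17,18,19,20,21,22,23,24,25,26,27,28,29,30,31}
step 7: a <- (a + 1)                 {6,7,8,9,10,11,12,13,14,15,16,17,18,19,20,21,22,23,24,25,26,27,28,29,30,31}
step 8: eval (a < (1 + (element // 3))) {6,7,8,9,10,11,12,13,14,15,16,17,18,19,20,21,22,23,24,25,26,27,28,29,30,31}
step 9: b <- (a + (12 * a))          {9,10,11,12,13,14,15,16,17,18,19,20,21,22,23,24,25,26,27,28,29,30,31}
step 10: a <- (a + 1)                 {9,10,11,12,13,14,15,16,17,18,19,20,21,22,23,24,25,26,27,28,29,30,31}
step 11: eval (a < (1 + (element // 3))) {9,10,11,12,13,14,15,16,17,18,19,20,21,22,23,24,25,26,27,28,29,30,31}
step 12: b <- (a + (12 * a))          {12,13,14,15,16,17,18,19,20,21,22,23,24,25,26,27,28,29,30,31}
step 13: a <- (a + 1)                 {12,13,14,15,16,17,18,19,20,21,22,23,24,25,26,27,28,29,30,31}
step 14: eval (a < (1 + (element // 3))) {12,13,14,15,16,17,18,19,20,21,22,23,24,25,26,27,28,29,30,31}
step 15: b <- (a + (12 * a))          {15,16,17,18,19,20,21,22,23,24,25,26,27,28,29,30,31}
step 16: a <- (a + 1)                 {15,16,17,18,19,20,21,22,23,24,25,26,27,28,29,30,31}
step 17: eval (a < (1 + (element // 3))) {15,16,17,18,19,20,21,22,23,24,25,26,27,28,29,30,31}
step 18: b <- (a + (12 * a))          {18,19,20,21,22,23,24,25,26,27,28,29,30,31}
step 19: a <- (a + 1)                 {18,19,20,21,22,23,24,25,26,27,28,29,30,31}
step 20: eval (a < (1 + (element // 3))) {18,19,20,21,22,23,24,25,26,27,28,29,30,31}
step 21: b <- (a + (12 * a))          {21,22,23,24,25,26,27,28,29,30,31}
step 22: a <- (a + 1)                 {21,22,23,24,25,26,27,28,29,30,31}
step 23: eval (a < (1 + (element // 3))) {21,22,23,24,25,26,27,28,29,30,31}
step 24: b <- (a + (12 * a))          {24,25,26,27,28,29,30,31}
step 25: a <- (a + 1)                 {24,25,26,27,28,29,30,31}
step 26: eval (a < (1 + (element // 3))) {24,25,26,27,28,29,30,31}
step 27: b <- (a + (12 * a))          {27,28,29,30,31}
step 28: a <- (a + 1)                 {27,28,29,30,31}
step 29: eval (a < (1 + (element // 3))) {27,28,29,30,31}
step 30: b <- (a + (12 * a))          {30,31}
step 31: a <- (a + 1)                 {30,31}
step 32: eval (a < (1 + (element // 3))) {30,31}
step 33: a <- min(b, (-3 + 6))        {0,1,2,3,4,5,6,7,8,9,10,11,12,13,14,15,16,17,18,19,20,21,22,23,24,25,26,27,28,29,30,31}

Answer: 34 steps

b: -2,-1,0,0,0,0,26,26,26,39,39,39,52,52,52,65,65,65,78,78,78,91,91,91,104,104,104,117,117,117,130,130
a: -2,-1,0,0,0,0,3,3,3,3,3,3,3,3,3,3,3,3,3,3,3,3,3,3,3,3,3,3,3,3,3,3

steps = 34; useful = 602; efficiency = 602/1088 = 301/544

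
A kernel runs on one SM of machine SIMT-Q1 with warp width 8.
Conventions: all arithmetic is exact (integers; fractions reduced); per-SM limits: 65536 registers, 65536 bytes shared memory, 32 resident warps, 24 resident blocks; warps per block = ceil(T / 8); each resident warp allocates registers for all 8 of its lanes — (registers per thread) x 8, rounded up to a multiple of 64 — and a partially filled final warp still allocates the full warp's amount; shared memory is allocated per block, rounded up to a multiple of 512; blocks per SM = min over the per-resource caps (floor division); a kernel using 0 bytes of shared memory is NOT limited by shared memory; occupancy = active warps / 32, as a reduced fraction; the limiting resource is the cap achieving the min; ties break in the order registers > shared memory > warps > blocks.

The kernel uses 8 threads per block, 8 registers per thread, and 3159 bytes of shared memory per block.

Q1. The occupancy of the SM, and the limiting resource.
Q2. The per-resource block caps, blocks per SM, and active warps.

Answer: occupancy 9/16, limited by shared memory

registers: 1024 blocks
shared memory: 18 blocks
warps: 32 blocks
blocks: 24 blocks

Answer: 18 blocks, 18 active warps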